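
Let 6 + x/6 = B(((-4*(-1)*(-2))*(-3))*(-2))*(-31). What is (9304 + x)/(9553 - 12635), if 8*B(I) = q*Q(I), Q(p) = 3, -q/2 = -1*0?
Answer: -4634/1541 ≈ -3.0071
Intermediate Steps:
q = 0 (q = -(-2)*0 = -2*0 = 0)
B(I) = 0 (B(I) = (0*3)/8 = (⅛)*0 = 0)
x = -36 (x = -36 + 6*(0*(-31)) = -36 + 6*0 = -36 + 0 = -36)
(9304 + x)/(9553 - 12635) = (9304 - 36)/(9553 - 12635) = 9268/(-3082) = 9268*(-1/3082) = -4634/1541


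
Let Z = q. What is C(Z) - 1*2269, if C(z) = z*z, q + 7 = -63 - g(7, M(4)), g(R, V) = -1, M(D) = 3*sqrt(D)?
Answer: 2492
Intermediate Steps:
q = -69 (q = -7 + (-63 - 1*(-1)) = -7 + (-63 + 1) = -7 - 62 = -69)
Z = -69
C(z) = z**2
C(Z) - 1*2269 = (-69)**2 - 1*2269 = 4761 - 2269 = 2492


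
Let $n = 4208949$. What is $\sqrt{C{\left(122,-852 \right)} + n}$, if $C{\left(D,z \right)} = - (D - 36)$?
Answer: $\sqrt{4208863} \approx 2051.6$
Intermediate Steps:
$C{\left(D,z \right)} = 36 - D$ ($C{\left(D,z \right)} = - (-36 + D) = 36 - D$)
$\sqrt{C{\left(122,-852 \right)} + n} = \sqrt{\left(36 - 122\right) + 4208949} = \sqrt{-86 + 4208949} = \sqrt{4208863}$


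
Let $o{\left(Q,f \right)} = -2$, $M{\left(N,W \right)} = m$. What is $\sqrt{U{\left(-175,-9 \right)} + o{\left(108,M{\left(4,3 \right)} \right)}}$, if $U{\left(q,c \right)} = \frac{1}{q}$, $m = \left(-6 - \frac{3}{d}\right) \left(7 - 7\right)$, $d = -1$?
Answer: $\frac{3 i \sqrt{273}}{35} \approx 1.4162 i$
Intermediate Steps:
$m = 0$ ($m = \left(-6 - \frac{3}{-1}\right) \left(7 - 7\right) = \left(-6 - -3\right) 0 = \left(-6 + 3\right) 0 = \left(-3\right) 0 = 0$)
$M{\left(N,W \right)} = 0$
$\sqrt{U{\left(-175,-9 \right)} + o{\left(108,M{\left(4,3 \right)} \right)}} = \sqrt{\frac{1}{-175} - 2} = \sqrt{- \frac{1}{175} - 2} = \sqrt{- \frac{351}{175}} = \frac{3 i \sqrt{273}}{35}$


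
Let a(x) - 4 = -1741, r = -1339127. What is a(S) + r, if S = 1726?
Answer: -1340864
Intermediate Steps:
a(x) = -1737 (a(x) = 4 - 1741 = -1737)
a(S) + r = -1737 - 1339127 = -1340864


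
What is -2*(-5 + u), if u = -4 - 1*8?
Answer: 34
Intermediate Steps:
u = -12 (u = -4 - 8 = -12)
-2*(-5 + u) = -2*(-5 - 12) = -2*(-17) = 34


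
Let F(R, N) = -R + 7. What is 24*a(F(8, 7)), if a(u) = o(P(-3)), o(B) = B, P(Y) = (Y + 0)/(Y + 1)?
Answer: 36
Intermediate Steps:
F(R, N) = 7 - R
P(Y) = Y/(1 + Y)
a(u) = 3/2 (a(u) = -3/(1 - 3) = -3/(-2) = -3*(-1/2) = 3/2)
24*a(F(8, 7)) = 24*(3/2) = 36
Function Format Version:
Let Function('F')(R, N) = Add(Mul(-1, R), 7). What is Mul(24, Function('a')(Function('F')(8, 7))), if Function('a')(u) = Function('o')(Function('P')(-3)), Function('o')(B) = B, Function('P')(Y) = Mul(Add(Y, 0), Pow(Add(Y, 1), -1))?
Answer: 36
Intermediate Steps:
Function('F')(R, N) = Add(7, Mul(-1, R))
Function('P')(Y) = Mul(Y, Pow(Add(1, Y), -1))
Function('a')(u) = Rational(3, 2) (Function('a')(u) = Mul(-3, Pow(Add(1, -3), -1)) = Mul(-3, Pow(-2, -1)) = Mul(-3, Rational(-1, 2)) = Rational(3, 2))
Mul(24, Function('a')(Function('F')(8, 7))) = Mul(24, Rational(3, 2)) = 36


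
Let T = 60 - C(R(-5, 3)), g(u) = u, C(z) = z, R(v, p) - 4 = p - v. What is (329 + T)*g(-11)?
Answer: -4147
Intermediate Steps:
R(v, p) = 4 + p - v (R(v, p) = 4 + (p - v) = 4 + p - v)
T = 48 (T = 60 - (4 + 3 - 1*(-5)) = 60 - (4 + 3 + 5) = 60 - 1*12 = 60 - 12 = 48)
(329 + T)*g(-11) = (329 + 48)*(-11) = 377*(-11) = -4147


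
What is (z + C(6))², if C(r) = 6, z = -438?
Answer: 186624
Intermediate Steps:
(z + C(6))² = (-438 + 6)² = (-432)² = 186624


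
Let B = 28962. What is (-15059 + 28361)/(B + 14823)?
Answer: 1478/4865 ≈ 0.30380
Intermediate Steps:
(-15059 + 28361)/(B + 14823) = (-15059 + 28361)/(28962 + 14823) = 13302/43785 = 13302*(1/43785) = 1478/4865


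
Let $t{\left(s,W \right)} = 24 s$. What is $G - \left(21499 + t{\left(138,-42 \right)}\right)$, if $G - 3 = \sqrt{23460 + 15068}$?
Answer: $-24808 + 8 \sqrt{602} \approx -24612.0$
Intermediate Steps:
$G = 3 + 8 \sqrt{602}$ ($G = 3 + \sqrt{23460 + 15068} = 3 + \sqrt{38528} = 3 + 8 \sqrt{602} \approx 199.29$)
$G - \left(21499 + t{\left(138,-42 \right)}\right) = \left(3 + 8 \sqrt{602}\right) - \left(21499 + 24 \cdot 138\right) = \left(3 + 8 \sqrt{602}\right) - 24811 = -24808 + 8 \sqrt{602}$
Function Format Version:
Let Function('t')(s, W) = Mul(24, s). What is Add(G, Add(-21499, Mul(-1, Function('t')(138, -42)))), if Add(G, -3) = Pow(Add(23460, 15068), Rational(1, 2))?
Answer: Add(-24808, Mul(8, Pow(602, Rational(1, 2)))) ≈ -24612.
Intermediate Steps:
G = Add(3, Mul(8, Pow(602, Rational(1, 2)))) (G = Add(3, Pow(Add(23460, 15068), Rational(1, 2))) = Add(3, Pow(38528, Rational(1, 2))) = Add(3, Mul(8, Pow(602, Rational(1, 2)))) ≈ 199.29)
Add(G, Add(-21499, Mul(-1, Function('t')(138, -42)))) = Add(Add(3, Mul(8, Pow(602, Rational(1, 2)))), Add(-21499, Mul(-1, Mul(24, 138)))) = Add(Add(3, Mul(8, Pow(602, Rational(1, 2)))), Add(-21499, Mul(-1, 3312))) = Add(Add(3, Mul(8, Pow(602, Rational(1, 2)))), Add(-21499, -3312)) = Add(Add(3, Mul(8, Pow(602, Rational(1, 2)))), -24811) = Add(-24808, Mul(8, Pow(602, Rational(1, 2))))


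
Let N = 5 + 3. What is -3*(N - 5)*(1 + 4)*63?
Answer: -2835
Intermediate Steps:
N = 8
-3*(N - 5)*(1 + 4)*63 = -3*(8 - 5)*(1 + 4)*63 = -9*5*63 = -3*15*63 = -45*63 = -2835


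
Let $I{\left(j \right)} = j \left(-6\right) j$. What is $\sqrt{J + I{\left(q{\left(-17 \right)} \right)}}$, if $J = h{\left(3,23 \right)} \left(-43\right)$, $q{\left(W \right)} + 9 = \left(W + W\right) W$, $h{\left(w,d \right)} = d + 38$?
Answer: $i \sqrt{1945189} \approx 1394.7 i$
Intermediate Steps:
$h{\left(w,d \right)} = 38 + d$
$q{\left(W \right)} = -9 + 2 W^{2}$ ($q{\left(W \right)} = -9 + \left(W + W\right) W = -9 + 2 W W = -9 + 2 W^{2}$)
$I{\left(j \right)} = - 6 j^{2}$ ($I{\left(j \right)} = - 6 j j = - 6 j^{2}$)
$J = -2623$ ($J = \left(38 + 23\right) \left(-43\right) = 61 \left(-43\right) = -2623$)
$\sqrt{J + I{\left(q{\left(-17 \right)} \right)}} = \sqrt{-2623 - 6 \left(-9 + 2 \left(-17\right)^{2}\right)^{2}} = \sqrt{-2623 - 6 \left(-9 + 2 \cdot 289\right)^{2}} = \sqrt{-2623 - 6 \left(-9 + 578\right)^{2}} = \sqrt{-2623 - 6 \cdot 569^{2}} = \sqrt{-2623 - 1942566} = \sqrt{-1945189} = i \sqrt{1945189}$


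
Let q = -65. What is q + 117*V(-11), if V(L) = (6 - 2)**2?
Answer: 1807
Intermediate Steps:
V(L) = 16 (V(L) = 4**2 = 16)
q + 117*V(-11) = -65 + 117*16 = -65 + 1872 = 1807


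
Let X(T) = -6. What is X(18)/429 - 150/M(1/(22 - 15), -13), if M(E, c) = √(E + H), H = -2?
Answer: -2/143 + 150*I*√91/13 ≈ -0.013986 + 110.07*I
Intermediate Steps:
M(E, c) = √(-2 + E) (M(E, c) = √(E - 2) = √(-2 + E))
X(18)/429 - 150/M(1/(22 - 15), -13) = -6/429 - 150/√(-2 + 1/(22 - 15)) = -6*1/429 - 150/√(-2 + 1/7) = -2/143 - 150/√(-2 + ⅐) = -2/143 - 150*(-I*√91/13) = -2/143 - (-150)*I*√91/13 = -2/143 + 150*I*√91/13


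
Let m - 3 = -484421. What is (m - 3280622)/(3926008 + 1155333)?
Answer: -198160/267439 ≈ -0.74095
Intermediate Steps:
m = -484418 (m = 3 - 484421 = -484418)
(m - 3280622)/(3926008 + 1155333) = (-484418 - 3280622)/(3926008 + 1155333) = -3765040/5081341 = -3765040*1/5081341 = -198160/267439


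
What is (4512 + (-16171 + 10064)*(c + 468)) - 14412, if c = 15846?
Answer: -99639498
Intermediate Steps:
(4512 + (-16171 + 10064)*(c + 468)) - 14412 = (4512 + (-16171 + 10064)*(15846 + 468)) - 14412 = (4512 - 6107*16314) - 14412 = (4512 - 99629598) - 14412 = -99625086 - 14412 = -99639498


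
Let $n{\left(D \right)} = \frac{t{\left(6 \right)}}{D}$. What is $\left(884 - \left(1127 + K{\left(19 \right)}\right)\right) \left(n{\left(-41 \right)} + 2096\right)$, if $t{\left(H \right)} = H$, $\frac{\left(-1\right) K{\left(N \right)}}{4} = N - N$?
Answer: $- \frac{20880990}{41} \approx -5.0929 \cdot 10^{5}$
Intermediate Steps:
$K{\left(N \right)} = 0$ ($K{\left(N \right)} = - 4 \left(N - N\right) = \left(-4\right) 0 = 0$)
$n{\left(D \right)} = \frac{6}{D}$
$\left(884 - \left(1127 + K{\left(19 \right)}\right)\right) \left(n{\left(-41 \right)} + 2096\right) = \left(884 - 1127\right) \left(\frac{6}{-41} + 2096\right) = \left(884 + \left(-1127 + 0\right)\right) \left(6 \left(- \frac{1}{41}\right) + 2096\right) = \left(884 - 1127\right) \left(- \frac{6}{41} + 2096\right) = \left(-243\right) \frac{85930}{41} = - \frac{20880990}{41}$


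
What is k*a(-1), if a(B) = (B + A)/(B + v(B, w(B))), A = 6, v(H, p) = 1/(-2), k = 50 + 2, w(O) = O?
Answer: -520/3 ≈ -173.33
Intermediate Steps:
k = 52
v(H, p) = -½
a(B) = (6 + B)/(-½ + B) (a(B) = (B + 6)/(B - ½) = (6 + B)/(-½ + B))
k*a(-1) = 52*(2*(6 - 1)/(-1 + 2*(-1))) = 52*(2*5/(-1 - 2)) = 52*(2*5/(-3)) = 52*(2*(-⅓)*5) = 52*(-10/3) = -520/3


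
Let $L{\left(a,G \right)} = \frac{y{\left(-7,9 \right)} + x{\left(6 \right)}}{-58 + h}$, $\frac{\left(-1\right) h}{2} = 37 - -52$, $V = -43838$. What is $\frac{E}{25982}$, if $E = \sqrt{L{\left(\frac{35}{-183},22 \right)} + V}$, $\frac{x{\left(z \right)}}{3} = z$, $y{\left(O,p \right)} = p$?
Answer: $\frac{i \sqrt{610401905}}{3065876} \approx 0.0080585 i$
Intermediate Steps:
$x{\left(z \right)} = 3 z$
$h = -178$ ($h = - 2 \left(37 - -52\right) = - 2 \left(37 + 52\right) = \left(-2\right) 89 = -178$)
$L{\left(a,G \right)} = - \frac{27}{236}$ ($L{\left(a,G \right)} = \frac{9 + 3 \cdot 6}{-58 - 178} = \frac{9 + 18}{-236} = 27 \left(- \frac{1}{236}\right) = - \frac{27}{236}$)
$E = \frac{i \sqrt{610401905}}{118}$ ($E = \sqrt{- \frac{27}{236} - 43838} = \sqrt{- \frac{10345795}{236}} = \frac{i \sqrt{610401905}}{118} \approx 209.38 i$)
$\frac{E}{25982} = \frac{\frac{1}{118} i \sqrt{610401905}}{25982} = \frac{i \sqrt{610401905}}{118} \cdot \frac{1}{25982} = \frac{i \sqrt{610401905}}{3065876}$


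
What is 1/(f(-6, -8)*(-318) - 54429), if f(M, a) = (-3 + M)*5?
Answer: -1/40119 ≈ -2.4926e-5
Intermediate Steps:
f(M, a) = -15 + 5*M
1/(f(-6, -8)*(-318) - 54429) = 1/((-15 + 5*(-6))*(-318) - 54429) = 1/((-15 - 30)*(-318) - 54429) = 1/(-45*(-318) - 54429) = 1/(14310 - 54429) = 1/(-40119) = -1/40119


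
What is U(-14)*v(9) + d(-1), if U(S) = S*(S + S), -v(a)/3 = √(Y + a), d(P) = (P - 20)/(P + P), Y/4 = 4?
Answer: -11739/2 ≈ -5869.5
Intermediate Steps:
Y = 16 (Y = 4*4 = 16)
d(P) = (-20 + P)/(2*P) (d(P) = (-20 + P)/((2*P)) = (-20 + P)*(1/(2*P)) = (-20 + P)/(2*P))
v(a) = -3*√(16 + a)
U(S) = 2*S² (U(S) = S*(2*S) = 2*S²)
U(-14)*v(9) + d(-1) = (2*(-14)²)*(-3*√(16 + 9)) + (½)*(-20 - 1)/(-1) = (2*196)*(-3*√25) + (½)*(-1)*(-21) = 392*(-3*5) + 21/2 = 392*(-15) + 21/2 = -5880 + 21/2 = -11739/2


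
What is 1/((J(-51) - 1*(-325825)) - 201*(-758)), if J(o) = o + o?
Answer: 1/478081 ≈ 2.0917e-6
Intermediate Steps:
J(o) = 2*o
1/((J(-51) - 1*(-325825)) - 201*(-758)) = 1/((2*(-51) - 1*(-325825)) - 201*(-758)) = 1/((-102 + 325825) + 152358) = 1/(325723 + 152358) = 1/478081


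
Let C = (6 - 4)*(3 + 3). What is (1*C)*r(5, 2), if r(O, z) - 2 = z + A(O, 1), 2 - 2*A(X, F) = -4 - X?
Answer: 114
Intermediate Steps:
A(X, F) = 3 + X/2 (A(X, F) = 1 - (-4 - X)/2 = 1 + (2 + X/2) = 3 + X/2)
r(O, z) = 5 + z + O/2 (r(O, z) = 2 + (z + (3 + O/2)) = 2 + (3 + z + O/2) = 5 + z + O/2)
C = 12 (C = 2*6 = 12)
(1*C)*r(5, 2) = (1*12)*(5 + 2 + (½)*5) = 12*(5 + 2 + 5/2) = 12*(19/2) = 114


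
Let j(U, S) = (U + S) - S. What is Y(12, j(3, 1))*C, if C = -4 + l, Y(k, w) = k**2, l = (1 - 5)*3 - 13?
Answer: -4176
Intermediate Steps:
l = -25 (l = -4*3 - 13 = -12 - 13 = -25)
j(U, S) = U (j(U, S) = (S + U) - S = U)
C = -29 (C = -4 - 25 = -29)
Y(12, j(3, 1))*C = 12**2*(-29) = 144*(-29) = -4176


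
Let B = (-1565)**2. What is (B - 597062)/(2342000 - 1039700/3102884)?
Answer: 1436761734523/1816738322075 ≈ 0.79085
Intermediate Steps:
B = 2449225
(B - 597062)/(2342000 - 1039700/3102884) = (2449225 - 597062)/(2342000 - 1039700/3102884) = 1852163/(2342000 - 1039700*1/3102884) = 1852163/(2342000 - 259925/775721) = 1852163/(1816738322075/775721) = 1852163*(775721/1816738322075) = 1436761734523/1816738322075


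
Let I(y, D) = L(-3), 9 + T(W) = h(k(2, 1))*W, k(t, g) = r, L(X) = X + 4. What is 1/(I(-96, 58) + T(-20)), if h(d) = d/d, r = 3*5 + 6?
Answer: -1/28 ≈ -0.035714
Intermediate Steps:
L(X) = 4 + X
r = 21 (r = 15 + 6 = 21)
k(t, g) = 21
h(d) = 1
T(W) = -9 + W (T(W) = -9 + 1*W = -9 + W)
I(y, D) = 1 (I(y, D) = 4 - 3 = 1)
1/(I(-96, 58) + T(-20)) = 1/(1 + (-9 - 20)) = 1/(1 - 29) = 1/(-28) = -1/28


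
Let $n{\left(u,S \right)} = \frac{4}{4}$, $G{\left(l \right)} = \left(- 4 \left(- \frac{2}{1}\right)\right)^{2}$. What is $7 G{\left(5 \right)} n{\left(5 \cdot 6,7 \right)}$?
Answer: $448$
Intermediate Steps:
$G{\left(l \right)} = 64$ ($G{\left(l \right)} = \left(- 4 \left(\left(-2\right) 1\right)\right)^{2} = \left(\left(-4\right) \left(-2\right)\right)^{2} = 8^{2} = 64$)
$n{\left(u,S \right)} = 1$ ($n{\left(u,S \right)} = 4 \cdot \frac{1}{4} = 1$)
$7 G{\left(5 \right)} n{\left(5 \cdot 6,7 \right)} = 7 \cdot 64 \cdot 1 = 448 \cdot 1 = 448$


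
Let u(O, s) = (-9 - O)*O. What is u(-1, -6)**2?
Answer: 64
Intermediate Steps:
u(O, s) = O*(-9 - O)
u(-1, -6)**2 = (-1*(-1)*(9 - 1))**2 = (-1*(-1)*8)**2 = 8**2 = 64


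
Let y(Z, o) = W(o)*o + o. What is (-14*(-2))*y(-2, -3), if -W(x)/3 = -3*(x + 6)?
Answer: -2352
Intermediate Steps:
W(x) = 54 + 9*x (W(x) = -(-9)*(x + 6) = -(-9)*(6 + x) = -3*(-18 - 3*x) = 54 + 9*x)
y(Z, o) = o + o*(54 + 9*o) (y(Z, o) = (54 + 9*o)*o + o = o*(54 + 9*o) + o = o + o*(54 + 9*o))
(-14*(-2))*y(-2, -3) = (-14*(-2))*(-3*(55 + 9*(-3))) = 28*(-3*(55 - 27)) = 28*(-3*28) = 28*(-84) = -2352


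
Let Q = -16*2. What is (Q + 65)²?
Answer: 1089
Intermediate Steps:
Q = -32
(Q + 65)² = (-32 + 65)² = 33² = 1089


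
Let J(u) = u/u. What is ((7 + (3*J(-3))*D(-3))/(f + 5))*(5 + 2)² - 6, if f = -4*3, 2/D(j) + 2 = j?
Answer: -233/5 ≈ -46.600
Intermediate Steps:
D(j) = 2/(-2 + j)
J(u) = 1
f = -12
((7 + (3*J(-3))*D(-3))/(f + 5))*(5 + 2)² - 6 = ((7 + (3*1)*(2/(-2 - 3)))/(-12 + 5))*(5 + 2)² - 6 = ((7 + 3*(2/(-5)))/(-7))*7² - 6 = ((7 + 3*(2*(-⅕)))*(-⅐))*49 - 6 = ((7 + 3*(-⅖))*(-⅐))*49 - 6 = ((7 - 6/5)*(-⅐))*49 - 6 = ((29/5)*(-⅐))*49 - 6 = -29/35*49 - 6 = -203/5 - 6 = -233/5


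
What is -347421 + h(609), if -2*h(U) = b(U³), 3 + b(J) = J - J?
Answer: -694839/2 ≈ -3.4742e+5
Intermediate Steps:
b(J) = -3 (b(J) = -3 + (J - J) = -3 + 0 = -3)
h(U) = 3/2 (h(U) = -½*(-3) = 3/2)
-347421 + h(609) = -347421 + 3/2 = -694839/2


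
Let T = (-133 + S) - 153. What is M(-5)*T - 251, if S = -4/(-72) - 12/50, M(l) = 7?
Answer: -1014431/450 ≈ -2254.3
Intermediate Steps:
S = -83/450 (S = -4*(-1/72) - 12*1/50 = 1/18 - 6/25 = -83/450 ≈ -0.18444)
T = -128783/450 (T = (-133 - 83/450) - 153 = -59933/450 - 153 = -128783/450 ≈ -286.18)
M(-5)*T - 251 = 7*(-128783/450) - 251 = -901481/450 - 251 = -1014431/450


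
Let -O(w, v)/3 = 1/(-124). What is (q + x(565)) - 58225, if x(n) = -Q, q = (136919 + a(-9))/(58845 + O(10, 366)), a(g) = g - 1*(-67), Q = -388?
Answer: -140669017741/2432261 ≈ -57835.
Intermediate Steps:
O(w, v) = 3/124 (O(w, v) = -3/(-124) = -3*(-1/124) = 3/124)
a(g) = 67 + g (a(g) = g + 67 = 67 + g)
q = 5661716/2432261 (q = (136919 + (67 - 9))/(58845 + 3/124) = (136919 + 58)/(7296783/124) = 136977*(124/7296783) = 5661716/2432261 ≈ 2.3278)
x(n) = 388 (x(n) = -1*(-388) = 388)
(q + x(565)) - 58225 = (5661716/2432261 + 388) - 58225 = 949378984/2432261 - 58225 = -140669017741/2432261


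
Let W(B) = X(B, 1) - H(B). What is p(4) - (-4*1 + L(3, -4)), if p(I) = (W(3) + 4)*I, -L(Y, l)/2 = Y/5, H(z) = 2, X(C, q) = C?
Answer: 126/5 ≈ 25.200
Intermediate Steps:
L(Y, l) = -2*Y/5
W(B) = -2 + B (W(B) = B - 1*2 = B - 2 = -2 + B)
p(I) = 5*I (p(I) = ((-2 + 3) + 4)*I = (1 + 4)*I = 5*I)
p(4) - (-4*1 + L(3, -4)) = 5*4 - (-4*1 - 2/5*3) = 20 - (-4 - 6/5) = 20 - 1*(-26/5) = 20 + 26/5 = 126/5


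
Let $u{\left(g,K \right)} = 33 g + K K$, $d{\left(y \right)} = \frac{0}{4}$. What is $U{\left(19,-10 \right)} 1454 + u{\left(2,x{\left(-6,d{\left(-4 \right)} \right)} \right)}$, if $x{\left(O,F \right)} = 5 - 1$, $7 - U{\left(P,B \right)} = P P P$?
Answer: $-9962726$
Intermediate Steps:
$d{\left(y \right)} = 0$ ($d{\left(y \right)} = 0 \cdot \frac{1}{4} = 0$)
$U{\left(P,B \right)} = 7 - P^{3}$ ($U{\left(P,B \right)} = 7 - P P P = 7 - P^{2} P = 7 - P^{3}$)
$x{\left(O,F \right)} = 4$
$u{\left(g,K \right)} = K^{2} + 33 g$ ($u{\left(g,K \right)} = 33 g + K^{2} = K^{2} + 33 g$)
$U{\left(19,-10 \right)} 1454 + u{\left(2,x{\left(-6,d{\left(-4 \right)} \right)} \right)} = \left(7 - 19^{3}\right) 1454 + \left(4^{2} + 33 \cdot 2\right) = \left(7 - 6859\right) 1454 + \left(16 + 66\right) = \left(7 - 6859\right) 1454 + 82 = \left(-6852\right) 1454 + 82 = -9962808 + 82 = -9962726$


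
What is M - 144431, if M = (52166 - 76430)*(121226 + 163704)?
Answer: -6913685951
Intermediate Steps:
M = -6913541520 (M = -24264*284930 = -6913541520)
M - 144431 = -6913541520 - 144431 = -6913685951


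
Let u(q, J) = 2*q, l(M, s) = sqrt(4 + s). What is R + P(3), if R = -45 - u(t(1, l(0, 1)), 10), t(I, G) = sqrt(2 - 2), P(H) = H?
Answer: -42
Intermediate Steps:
t(I, G) = 0 (t(I, G) = sqrt(0) = 0)
R = -45 (R = -45 - 2*0 = -45 - 1*0 = -45 + 0 = -45)
R + P(3) = -45 + 3 = -42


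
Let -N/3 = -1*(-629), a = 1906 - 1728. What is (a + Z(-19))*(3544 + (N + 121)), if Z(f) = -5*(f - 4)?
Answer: 520954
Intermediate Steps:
a = 178
N = -1887 (N = -(-3)*(-629) = -3*629 = -1887)
Z(f) = 20 - 5*f (Z(f) = -5*(-4 + f) = 20 - 5*f)
(a + Z(-19))*(3544 + (N + 121)) = (178 + (20 - 5*(-19)))*(3544 + (-1887 + 121)) = (178 + (20 + 95))*(3544 - 1766) = (178 + 115)*1778 = 293*1778 = 520954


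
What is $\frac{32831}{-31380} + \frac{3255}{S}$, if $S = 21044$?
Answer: $- \frac{36797104}{41272545} \approx -0.89156$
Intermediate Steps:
$\frac{32831}{-31380} + \frac{3255}{S} = \frac{32831}{-31380} + \frac{3255}{21044} = 32831 \left(- \frac{1}{31380}\right) + 3255 \cdot \frac{1}{21044} = - \frac{32831}{31380} + \frac{3255}{21044} = - \frac{36797104}{41272545}$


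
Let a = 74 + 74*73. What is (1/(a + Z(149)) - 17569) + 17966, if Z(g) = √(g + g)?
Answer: 5952278921/14993139 - √298/29986278 ≈ 397.00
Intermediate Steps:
Z(g) = √2*√g (Z(g) = √(2*g) = √2*√g)
a = 5476 (a = 74 + 5402 = 5476)
(1/(a + Z(149)) - 17569) + 17966 = (1/(5476 + √2*√149) - 17569) + 17966 = (1/(5476 + √298) - 17569) + 17966 = (-17569 + 1/(5476 + √298)) + 17966 = 397 + 1/(5476 + √298)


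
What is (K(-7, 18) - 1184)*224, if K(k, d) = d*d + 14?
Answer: -189504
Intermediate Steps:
K(k, d) = 14 + d² (K(k, d) = d² + 14 = 14 + d²)
(K(-7, 18) - 1184)*224 = ((14 + 18²) - 1184)*224 = ((14 + 324) - 1184)*224 = (338 - 1184)*224 = -846*224 = -189504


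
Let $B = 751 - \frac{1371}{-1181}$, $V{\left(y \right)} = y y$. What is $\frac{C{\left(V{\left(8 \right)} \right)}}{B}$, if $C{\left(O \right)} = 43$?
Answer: $\frac{50783}{888302} \approx 0.057169$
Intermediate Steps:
$V{\left(y \right)} = y^{2}$
$B = \frac{888302}{1181}$ ($B = 751 - 1371 \left(- \frac{1}{1181}\right) = 751 - - \frac{1371}{1181} = 751 + \frac{1371}{1181} = \frac{888302}{1181} \approx 752.16$)
$\frac{C{\left(V{\left(8 \right)} \right)}}{B} = \frac{43}{\frac{888302}{1181}} = 43 \cdot \frac{1181}{888302} = \frac{50783}{888302}$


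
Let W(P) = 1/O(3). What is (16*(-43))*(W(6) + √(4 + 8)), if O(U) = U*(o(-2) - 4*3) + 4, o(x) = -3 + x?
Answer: 688/47 - 1376*√3 ≈ -2368.7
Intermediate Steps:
O(U) = 4 - 17*U (O(U) = U*((-3 - 2) - 4*3) + 4 = U*(-5 - 12) + 4 = U*(-17) + 4 = -17*U + 4 = 4 - 17*U)
W(P) = -1/47 (W(P) = 1/(4 - 17*3) = 1/(4 - 51) = 1/(-47) = -1/47)
(16*(-43))*(W(6) + √(4 + 8)) = (16*(-43))*(-1/47 + √(4 + 8)) = -688*(-1/47 + √12) = -688*(-1/47 + 2*√3) = 688/47 - 1376*√3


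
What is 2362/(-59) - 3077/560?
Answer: -1504263/33040 ≈ -45.529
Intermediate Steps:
2362/(-59) - 3077/560 = 2362*(-1/59) - 3077*1/560 = -2362/59 - 3077/560 = -1504263/33040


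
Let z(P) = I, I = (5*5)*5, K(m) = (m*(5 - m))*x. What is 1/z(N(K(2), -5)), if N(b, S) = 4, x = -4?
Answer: 1/125 ≈ 0.0080000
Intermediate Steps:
K(m) = -4*m*(5 - m) (K(m) = (m*(5 - m))*(-4) = -4*m*(5 - m))
I = 125 (I = 25*5 = 125)
z(P) = 125
1/z(N(K(2), -5)) = 1/125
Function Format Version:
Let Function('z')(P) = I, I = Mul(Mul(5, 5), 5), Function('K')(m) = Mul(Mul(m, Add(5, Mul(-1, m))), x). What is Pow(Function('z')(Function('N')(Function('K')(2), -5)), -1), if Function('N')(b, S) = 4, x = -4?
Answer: Rational(1, 125) ≈ 0.0080000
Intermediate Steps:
Function('K')(m) = Mul(-4, m, Add(5, Mul(-1, m))) (Function('K')(m) = Mul(Mul(m, Add(5, Mul(-1, m))), -4) = Mul(-4, m, Add(5, Mul(-1, m))))
I = 125 (I = Mul(25, 5) = 125)
Function('z')(P) = 125
Pow(Function('z')(Function('N')(Function('K')(2), -5)), -1) = Pow(125, -1) = Rational(1, 125)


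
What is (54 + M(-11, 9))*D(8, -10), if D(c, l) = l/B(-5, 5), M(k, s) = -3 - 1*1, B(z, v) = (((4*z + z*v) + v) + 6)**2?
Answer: -125/289 ≈ -0.43253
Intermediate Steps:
B(z, v) = (6 + v + 4*z + v*z)**2 (B(z, v) = (((4*z + v*z) + v) + 6)**2 = ((v + 4*z + v*z) + 6)**2 = (6 + v + 4*z + v*z)**2)
M(k, s) = -4 (M(k, s) = -3 - 1 = -4)
D(c, l) = l/1156 (D(c, l) = l/((6 + 5 + 4*(-5) + 5*(-5))**2) = l/((6 + 5 - 20 - 25)**2) = l/((-34)**2) = l/1156)
(54 + M(-11, 9))*D(8, -10) = (54 - 4)*((1/1156)*(-10)) = 50*(-5/578) = -125/289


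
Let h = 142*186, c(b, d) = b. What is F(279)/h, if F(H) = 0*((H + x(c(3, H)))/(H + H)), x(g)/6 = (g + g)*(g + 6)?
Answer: 0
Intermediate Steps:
x(g) = 12*g*(6 + g) (x(g) = 6*((g + g)*(g + 6)) = 6*((2*g)*(6 + g)) = 6*(2*g*(6 + g)) = 12*g*(6 + g))
h = 26412
F(H) = 0 (F(H) = 0*((H + 12*3*(6 + 3))/(H + H)) = 0*((H + 12*3*9)/((2*H))) = 0*((H + 324)*(1/(2*H))) = 0*((324 + H)*(1/(2*H))) = 0*((324 + H)/(2*H)) = 0)
F(279)/h = 0/26412 = 0*(1/26412) = 0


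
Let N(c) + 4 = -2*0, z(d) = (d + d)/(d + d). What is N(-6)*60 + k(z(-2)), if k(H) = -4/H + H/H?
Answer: -243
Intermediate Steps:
z(d) = 1 (z(d) = (2*d)/((2*d)) = (2*d)*(1/(2*d)) = 1)
k(H) = 1 - 4/H (k(H) = -4/H + 1 = 1 - 4/H)
N(c) = -4 (N(c) = -4 - 2*0 = -4 + 0 = -4)
N(-6)*60 + k(z(-2)) = -4*60 + (-4 + 1)/1 = -240 + 1*(-3) = -240 - 3 = -243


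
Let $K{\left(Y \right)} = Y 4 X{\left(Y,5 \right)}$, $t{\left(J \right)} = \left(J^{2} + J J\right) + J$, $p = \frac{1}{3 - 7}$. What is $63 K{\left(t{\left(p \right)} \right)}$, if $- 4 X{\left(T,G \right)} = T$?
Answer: $- \frac{63}{64} \approx -0.98438$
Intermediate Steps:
$X{\left(T,G \right)} = - \frac{T}{4}$
$p = - \frac{1}{4}$ ($p = \frac{1}{-4} = - \frac{1}{4} \approx -0.25$)
$t{\left(J \right)} = J + 2 J^{2}$ ($t{\left(J \right)} = \left(J^{2} + J^{2}\right) + J = 2 J^{2} + J = J + 2 J^{2}$)
$K{\left(Y \right)} = - Y^{2}$ ($K{\left(Y \right)} = Y 4 \left(- \frac{Y}{4}\right) = 4 Y \left(- \frac{Y}{4}\right) = - Y^{2}$)
$63 K{\left(t{\left(p \right)} \right)} = 63 \left(- \left(- \frac{1 + 2 \left(- \frac{1}{4}\right)}{4}\right)^{2}\right) = 63 \left(- \left(- \frac{1 - \frac{1}{2}}{4}\right)^{2}\right) = 63 \left(- \left(\left(- \frac{1}{4}\right) \frac{1}{2}\right)^{2}\right) = 63 \left(- \left(- \frac{1}{8}\right)^{2}\right) = 63 \left(\left(-1\right) \frac{1}{64}\right) = 63 \left(- \frac{1}{64}\right) = - \frac{63}{64}$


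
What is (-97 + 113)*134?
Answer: 2144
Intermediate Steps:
(-97 + 113)*134 = 16*134 = 2144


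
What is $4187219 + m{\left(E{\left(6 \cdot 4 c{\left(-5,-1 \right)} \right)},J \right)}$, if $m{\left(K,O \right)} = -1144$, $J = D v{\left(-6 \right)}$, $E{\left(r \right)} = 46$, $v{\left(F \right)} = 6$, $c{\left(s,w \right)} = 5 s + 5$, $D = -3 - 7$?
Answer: $4186075$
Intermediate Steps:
$D = -10$
$c{\left(s,w \right)} = 5 + 5 s$
$J = -60$ ($J = \left(-10\right) 6 = -60$)
$4187219 + m{\left(E{\left(6 \cdot 4 c{\left(-5,-1 \right)} \right)},J \right)} = 4187219 - 1144 = 4186075$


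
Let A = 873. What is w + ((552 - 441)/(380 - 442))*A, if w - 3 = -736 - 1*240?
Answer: -157229/62 ≈ -2536.0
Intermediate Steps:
w = -973 (w = 3 + (-736 - 1*240) = 3 + (-736 - 240) = 3 - 976 = -973)
w + ((552 - 441)/(380 - 442))*A = -973 + ((552 - 441)/(380 - 442))*873 = -973 + (111/(-62))*873 = -973 + (111*(-1/62))*873 = -973 - 111/62*873 = -973 - 96903/62 = -157229/62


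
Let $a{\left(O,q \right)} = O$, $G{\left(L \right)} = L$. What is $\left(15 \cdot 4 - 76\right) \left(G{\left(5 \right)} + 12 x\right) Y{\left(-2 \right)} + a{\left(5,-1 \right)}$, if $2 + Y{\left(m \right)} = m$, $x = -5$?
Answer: $-3515$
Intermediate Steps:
$Y{\left(m \right)} = -2 + m$
$\left(15 \cdot 4 - 76\right) \left(G{\left(5 \right)} + 12 x\right) Y{\left(-2 \right)} + a{\left(5,-1 \right)} = \left(15 \cdot 4 - 76\right) \left(5 + 12 \left(-5\right)\right) \left(-2 - 2\right) + 5 = \left(60 - 76\right) \left(5 - 60\right) \left(-4\right) + 5 = \left(-16\right) \left(-55\right) \left(-4\right) + 5 = 880 \left(-4\right) + 5 = -3520 + 5 = -3515$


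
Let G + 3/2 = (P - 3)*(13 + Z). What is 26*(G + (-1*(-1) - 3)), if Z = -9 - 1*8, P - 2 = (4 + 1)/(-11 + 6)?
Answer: 117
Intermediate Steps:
P = 1 (P = 2 + (4 + 1)/(-11 + 6) = 2 + 5/(-5) = 2 + 5*(-1/5) = 2 - 1 = 1)
Z = -17 (Z = -9 - 8 = -17)
G = 13/2 (G = -3/2 + (1 - 3)*(13 - 17) = -3/2 - 2*(-4) = -3/2 + 8 = 13/2 ≈ 6.5000)
26*(G + (-1*(-1) - 3)) = 26*(13/2 + (-1*(-1) - 3)) = 26*(13/2 + (1 - 3)) = 26*(13/2 - 2) = 26*(9/2) = 117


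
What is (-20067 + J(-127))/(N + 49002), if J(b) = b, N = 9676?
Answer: -10097/29339 ≈ -0.34415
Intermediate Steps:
(-20067 + J(-127))/(N + 49002) = (-20067 - 127)/(9676 + 49002) = -20194/58678 = -20194*1/58678 = -10097/29339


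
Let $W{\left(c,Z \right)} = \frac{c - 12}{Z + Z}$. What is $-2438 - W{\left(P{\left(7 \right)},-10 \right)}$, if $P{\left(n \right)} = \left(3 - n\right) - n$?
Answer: $- \frac{48783}{20} \approx -2439.1$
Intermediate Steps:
$P{\left(n \right)} = 3 - 2 n$
$W{\left(c,Z \right)} = \frac{-12 + c}{2 Z}$
$-2438 - W{\left(P{\left(7 \right)},-10 \right)} = -2438 - \frac{-12 + \left(3 - 14\right)}{2 \left(-10\right)} = -2438 - \frac{1}{2} \left(- \frac{1}{10}\right) \left(-12 + \left(3 - 14\right)\right) = -2438 - \frac{1}{2} \left(- \frac{1}{10}\right) \left(-12 - 11\right) = -2438 - \frac{1}{2} \left(- \frac{1}{10}\right) \left(-23\right) = -2438 - \frac{23}{20} = - \frac{48783}{20}$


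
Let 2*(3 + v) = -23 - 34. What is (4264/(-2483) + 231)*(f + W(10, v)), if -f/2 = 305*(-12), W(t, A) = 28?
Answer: 321790964/191 ≈ 1.6848e+6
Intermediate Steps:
v = -63/2 (v = -3 + (-23 - 34)/2 = -3 + (1/2)*(-57) = -3 - 57/2 = -63/2 ≈ -31.500)
f = 7320 (f = -610*(-12) = -2*(-3660) = 7320)
(4264/(-2483) + 231)*(f + W(10, v)) = (4264/(-2483) + 231)*(7320 + 28) = (4264*(-1/2483) + 231)*7348 = (-328/191 + 231)*7348 = (43793/191)*7348 = 321790964/191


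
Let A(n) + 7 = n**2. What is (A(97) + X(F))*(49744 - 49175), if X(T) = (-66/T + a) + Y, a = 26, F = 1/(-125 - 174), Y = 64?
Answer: 16629594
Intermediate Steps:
F = -1/299 (F = 1/(-299) = -1/299 ≈ -0.0033445)
X(T) = 90 - 66/T (X(T) = (-66/T + 26) + 64 = (26 - 66/T) + 64 = 90 - 66/T)
A(n) = -7 + n**2
(A(97) + X(F))*(49744 - 49175) = ((-7 + 97**2) + (90 - 66/(-1/299)))*(49744 - 49175) = ((-7 + 9409) + (90 - 66*(-299)))*569 = (9402 + (90 + 19734))*569 = (9402 + 19824)*569 = 29226*569 = 16629594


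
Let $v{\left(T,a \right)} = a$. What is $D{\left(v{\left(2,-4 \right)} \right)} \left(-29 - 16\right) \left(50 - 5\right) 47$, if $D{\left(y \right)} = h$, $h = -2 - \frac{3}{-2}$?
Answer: $\frac{95175}{2} \approx 47588.0$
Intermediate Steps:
$h = - \frac{1}{2}$ ($h = -2 - - \frac{3}{2} = -2 + \frac{3}{2} = - \frac{1}{2} \approx -0.5$)
$D{\left(y \right)} = - \frac{1}{2}$
$D{\left(v{\left(2,-4 \right)} \right)} \left(-29 - 16\right) \left(50 - 5\right) 47 = - \frac{\left(-29 - 16\right) \left(50 - 5\right)}{2} \cdot 47 = - \frac{\left(-45\right) 45}{2} \cdot 47 = \left(- \frac{1}{2}\right) \left(-2025\right) 47 = \frac{2025}{2} \cdot 47 = \frac{95175}{2}$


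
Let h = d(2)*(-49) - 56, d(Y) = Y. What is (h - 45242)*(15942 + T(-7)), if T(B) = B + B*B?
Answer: -725609664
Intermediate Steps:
h = -154 (h = 2*(-49) - 56 = -98 - 56 = -154)
T(B) = B + B²
(h - 45242)*(15942 + T(-7)) = (-154 - 45242)*(15942 - 7*(1 - 7)) = -45396*(15942 - 7*(-6)) = -45396*(15942 + 42) = -45396*15984 = -725609664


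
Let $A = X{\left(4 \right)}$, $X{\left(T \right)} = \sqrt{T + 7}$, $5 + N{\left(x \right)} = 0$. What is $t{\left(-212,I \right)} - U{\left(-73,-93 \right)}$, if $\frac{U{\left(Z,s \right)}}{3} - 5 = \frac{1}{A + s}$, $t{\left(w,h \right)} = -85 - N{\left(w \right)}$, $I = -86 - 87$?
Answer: $- \frac{820331}{8638} + \frac{3 \sqrt{11}}{8638} \approx -94.967$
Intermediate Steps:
$N{\left(x \right)} = -5$ ($N{\left(x \right)} = -5 + 0 = -5$)
$X{\left(T \right)} = \sqrt{7 + T}$
$A = \sqrt{11}$ ($A = \sqrt{7 + 4} = \sqrt{11} \approx 3.3166$)
$I = -173$ ($I = -86 - 87 = -173$)
$t{\left(w,h \right)} = -80$ ($t{\left(w,h \right)} = -85 - -5 = -85 + 5 = -80$)
$U{\left(Z,s \right)} = 15 + \frac{3}{s + \sqrt{11}}$ ($U{\left(Z,s \right)} = 15 + \frac{3}{\sqrt{11} + s} = 15 + \frac{3}{s + \sqrt{11}}$)
$t{\left(-212,I \right)} - U{\left(-73,-93 \right)} = -80 - \frac{3 \left(1 + 5 \left(-93\right) + 5 \sqrt{11}\right)}{-93 + \sqrt{11}} = -80 - \frac{3 \left(1 - 465 + 5 \sqrt{11}\right)}{-93 + \sqrt{11}} = -80 - \frac{3 \left(-464 + 5 \sqrt{11}\right)}{-93 + \sqrt{11}}$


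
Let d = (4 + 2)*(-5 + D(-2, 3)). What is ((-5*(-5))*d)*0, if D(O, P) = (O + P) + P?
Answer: 0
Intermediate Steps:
D(O, P) = O + 2*P
d = -6 (d = (4 + 2)*(-5 + (-2 + 2*3)) = 6*(-5 + (-2 + 6)) = 6*(-5 + 4) = 6*(-1) = -6)
((-5*(-5))*d)*0 = (-5*(-5)*(-6))*0 = (25*(-6))*0 = -150*0 = 0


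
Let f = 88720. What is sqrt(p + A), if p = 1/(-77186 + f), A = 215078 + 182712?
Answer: sqrt(52919259136774)/11534 ≈ 630.71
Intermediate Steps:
A = 397790
p = 1/11534 (p = 1/(-77186 + 88720) = 1/11534 ≈ 8.6700e-5)
sqrt(p + A) = sqrt(1/11534 + 397790) = sqrt(4588109861/11534) = sqrt(52919259136774)/11534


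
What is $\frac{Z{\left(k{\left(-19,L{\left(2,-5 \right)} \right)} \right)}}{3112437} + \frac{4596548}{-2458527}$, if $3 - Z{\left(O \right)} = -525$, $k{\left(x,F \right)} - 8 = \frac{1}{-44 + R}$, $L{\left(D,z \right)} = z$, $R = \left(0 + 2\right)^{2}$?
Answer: $- \frac{4768389321740}{2550670133433} \approx -1.8695$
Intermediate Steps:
$R = 4$ ($R = 2^{2} = 4$)
$k{\left(x,F \right)} = \frac{319}{40}$ ($k{\left(x,F \right)} = 8 + \frac{1}{-44 + 4} = 8 + \frac{1}{-40} = 8 - \frac{1}{40} = \frac{319}{40}$)
$Z{\left(O \right)} = 528$ ($Z{\left(O \right)} = 3 - -525 = 3 + 525 = 528$)
$\frac{Z{\left(k{\left(-19,L{\left(2,-5 \right)} \right)} \right)}}{3112437} + \frac{4596548}{-2458527} = \frac{528}{3112437} + \frac{4596548}{-2458527} = 528 \cdot \frac{1}{3112437} + 4596548 \left(- \frac{1}{2458527}\right) = \frac{176}{1037479} - \frac{4596548}{2458527} = - \frac{4768389321740}{2550670133433}$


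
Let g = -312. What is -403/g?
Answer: 31/24 ≈ 1.2917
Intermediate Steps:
-403/g = -403/(-312) = -403*(-1/312) = 31/24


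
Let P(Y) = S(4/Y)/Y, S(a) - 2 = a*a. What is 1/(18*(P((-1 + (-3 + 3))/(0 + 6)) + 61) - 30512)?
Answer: -1/91838 ≈ -1.0889e-5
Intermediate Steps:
S(a) = 2 + a² (S(a) = 2 + a*a = 2 + a²)
P(Y) = (2 + 16/Y²)/Y (P(Y) = (2 + (4/Y)²)/Y = (2 + 16/Y²)/Y)
1/(18*(P((-1 + (-3 + 3))/(0 + 6)) + 61) - 30512) = 1/(18*((2/(((-1 + (-3 + 3))/(0 + 6))) + 16/((-1 + (-3 + 3))/(0 + 6))³) + 61) - 30512) = 1/(18*((2/(((-1 + 0)/6)) + 16/((-1 + 0)/6)³) + 61) - 30512) = 1/(18*((2/((-1*⅙)) + 16/(-1*⅙)³) + 61) - 30512) = 1/(18*((2/(-⅙) + 16/(-⅙)³) + 61) - 30512) = 1/(18*((2*(-6) + 16*(-216)) + 61) - 30512) = 1/(18*((-12 - 3456) + 61) - 30512) = 1/(18*(-3468 + 61) - 30512) = 1/(18*(-3407) - 30512) = 1/(-61326 - 30512) = 1/(-91838) = -1/91838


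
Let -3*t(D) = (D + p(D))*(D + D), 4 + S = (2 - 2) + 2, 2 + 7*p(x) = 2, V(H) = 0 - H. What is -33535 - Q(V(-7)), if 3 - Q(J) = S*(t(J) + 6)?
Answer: -100454/3 ≈ -33485.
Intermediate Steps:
V(H) = -H
p(x) = 0 (p(x) = -2/7 + (1/7)*2 = -2/7 + 2/7 = 0)
S = -2 (S = -4 + ((2 - 2) + 2) = -4 + (0 + 2) = -4 + 2 = -2)
t(D) = -2*D**2/3 (t(D) = -(D + 0)*(D + D)/3 = -D*2*D/3 = -2*D**2/3)
Q(J) = 15 - 4*J**2/3 (Q(J) = 3 - (-2)*(-2*J**2/3 + 6) = 3 - (-2)*(6 - 2*J**2/3) = 3 - (-12 + 4*J**2/3) = 3 + (12 - 4*J**2/3) = 15 - 4*J**2/3)
-33535 - Q(V(-7)) = -33535 - (15 - 4*(-1*(-7))**2/3) = -33535 - (15 - 4/3*7**2) = -33535 - (15 - 4/3*49) = -33535 - (15 - 196/3) = -33535 - 1*(-151/3) = -33535 + 151/3 = -100454/3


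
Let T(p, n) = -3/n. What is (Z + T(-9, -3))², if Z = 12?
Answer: 169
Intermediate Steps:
(Z + T(-9, -3))² = (12 - 3/(-3))² = (12 - 3*(-⅓))² = (12 + 1)² = 13² = 169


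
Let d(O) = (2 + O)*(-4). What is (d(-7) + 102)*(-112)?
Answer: -13664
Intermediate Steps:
d(O) = -8 - 4*O
(d(-7) + 102)*(-112) = ((-8 - 4*(-7)) + 102)*(-112) = ((-8 + 28) + 102)*(-112) = (20 + 102)*(-112) = 122*(-112) = -13664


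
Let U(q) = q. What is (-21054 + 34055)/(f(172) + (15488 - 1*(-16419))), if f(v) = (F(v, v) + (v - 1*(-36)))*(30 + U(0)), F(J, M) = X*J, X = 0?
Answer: 13001/38147 ≈ 0.34081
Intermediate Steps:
F(J, M) = 0 (F(J, M) = 0*J = 0)
f(v) = 1080 + 30*v (f(v) = (0 + (v - 1*(-36)))*(30 + 0) = (0 + (v + 36))*30 = (0 + (36 + v))*30 = (36 + v)*30 = 1080 + 30*v)
(-21054 + 34055)/(f(172) + (15488 - 1*(-16419))) = (-21054 + 34055)/((1080 + 30*172) + (15488 - 1*(-16419))) = 13001/((1080 + 5160) + (15488 + 16419)) = 13001/(6240 + 31907) = 13001/38147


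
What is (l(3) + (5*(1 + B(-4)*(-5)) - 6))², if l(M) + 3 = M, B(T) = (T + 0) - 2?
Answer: 22201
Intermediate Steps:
B(T) = -2 + T (B(T) = T - 2 = -2 + T)
l(M) = -3 + M
(l(3) + (5*(1 + B(-4)*(-5)) - 6))² = ((-3 + 3) + (5*(1 + (-2 - 4)*(-5)) - 6))² = (0 + (5*(1 - 6*(-5)) - 6))² = (0 + (5*(1 + 30) - 6))² = (0 + (5*31 - 6))² = (0 + (155 - 6))² = (0 + 149)² = 149² = 22201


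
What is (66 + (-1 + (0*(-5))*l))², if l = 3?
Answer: 4225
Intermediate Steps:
(66 + (-1 + (0*(-5))*l))² = (66 + (-1 + (0*(-5))*3))² = (66 + (-1 + 0*3))² = (66 + (-1 + 0))² = (66 - 1)² = 65² = 4225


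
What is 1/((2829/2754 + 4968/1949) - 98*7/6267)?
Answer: 3737601198/12957404975 ≈ 0.28845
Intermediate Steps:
1/((2829/2754 + 4968/1949) - 98*7/6267) = 1/((2829*(1/2754) + 4968*(1/1949)) - 686*1/6267) = 1/((943/918 + 4968/1949) - 686/6267) = 1/(6398531/1789182 - 686/6267) = 1/(12957404975/3737601198) = 3737601198/12957404975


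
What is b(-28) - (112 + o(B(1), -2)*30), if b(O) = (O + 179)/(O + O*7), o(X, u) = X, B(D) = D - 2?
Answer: -18519/224 ≈ -82.674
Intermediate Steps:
B(D) = -2 + D
b(O) = (179 + O)/(8*O) (b(O) = (179 + O)/(O + 7*O) = (179 + O)/((8*O)) = (179 + O)*(1/(8*O)) = (179 + O)/(8*O))
b(-28) - (112 + o(B(1), -2)*30) = (1/8)*(179 - 28)/(-28) - (112 + (-2 + 1)*30) = (1/8)*(-1/28)*151 - (112 - 1*30) = -151/224 - (112 - 30) = -151/224 - 1*82 = -151/224 - 82 = -18519/224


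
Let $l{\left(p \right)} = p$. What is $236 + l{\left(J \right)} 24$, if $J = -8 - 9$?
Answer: $-172$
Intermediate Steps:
$J = -17$
$236 + l{\left(J \right)} 24 = 236 - 408 = -172$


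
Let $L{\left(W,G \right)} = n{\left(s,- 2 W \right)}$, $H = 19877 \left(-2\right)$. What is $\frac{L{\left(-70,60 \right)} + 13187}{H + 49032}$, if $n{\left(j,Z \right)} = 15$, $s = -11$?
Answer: $\frac{6601}{4639} \approx 1.4229$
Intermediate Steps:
$H = -39754$
$L{\left(W,G \right)} = 15$
$\frac{L{\left(-70,60 \right)} + 13187}{H + 49032} = \frac{15 + 13187}{-39754 + 49032} = \frac{13202}{9278} = 13202 \cdot \frac{1}{9278} = \frac{6601}{4639}$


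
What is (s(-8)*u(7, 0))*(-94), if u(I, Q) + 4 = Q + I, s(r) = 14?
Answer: -3948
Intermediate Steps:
u(I, Q) = -4 + I + Q (u(I, Q) = -4 + (Q + I) = -4 + (I + Q) = -4 + I + Q)
(s(-8)*u(7, 0))*(-94) = (14*(-4 + 7 + 0))*(-94) = (14*3)*(-94) = 42*(-94) = -3948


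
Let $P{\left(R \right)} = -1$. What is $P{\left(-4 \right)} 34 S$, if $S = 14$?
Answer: $-476$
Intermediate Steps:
$P{\left(-4 \right)} 34 S = \left(-1\right) 34 \cdot 14 = \left(-34\right) 14 = -476$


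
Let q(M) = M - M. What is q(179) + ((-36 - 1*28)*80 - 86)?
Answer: -5206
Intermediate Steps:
q(M) = 0
q(179) + ((-36 - 1*28)*80 - 86) = 0 + ((-36 - 1*28)*80 - 86) = 0 + ((-36 - 28)*80 - 86) = 0 + (-64*80 - 86) = 0 + (-5120 - 86) = 0 - 5206 = -5206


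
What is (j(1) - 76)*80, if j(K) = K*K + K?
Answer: -5920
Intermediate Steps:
j(K) = K + K² (j(K) = K² + K = K + K²)
(j(1) - 76)*80 = (1*(1 + 1) - 76)*80 = (1*2 - 76)*80 = (2 - 76)*80 = -74*80 = -5920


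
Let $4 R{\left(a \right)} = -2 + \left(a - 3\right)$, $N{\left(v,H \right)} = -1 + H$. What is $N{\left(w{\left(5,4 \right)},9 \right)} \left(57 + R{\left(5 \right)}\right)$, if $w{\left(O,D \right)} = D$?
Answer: $456$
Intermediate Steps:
$R{\left(a \right)} = - \frac{5}{4} + \frac{a}{4}$ ($R{\left(a \right)} = \frac{-2 + \left(a - 3\right)}{4} = \frac{-2 + \left(-3 + a\right)}{4} = \frac{-5 + a}{4} = - \frac{5}{4} + \frac{a}{4}$)
$N{\left(w{\left(5,4 \right)},9 \right)} \left(57 + R{\left(5 \right)}\right) = \left(-1 + 9\right) \left(57 + \left(- \frac{5}{4} + \frac{1}{4} \cdot 5\right)\right) = 8 \left(57 + \left(- \frac{5}{4} + \frac{5}{4}\right)\right) = 8 \left(57 + 0\right) = 8 \cdot 57 = 456$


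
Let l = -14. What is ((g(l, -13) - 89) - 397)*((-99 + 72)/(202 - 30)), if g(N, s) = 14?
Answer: 3186/43 ≈ 74.093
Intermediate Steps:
((g(l, -13) - 89) - 397)*((-99 + 72)/(202 - 30)) = ((14 - 89) - 397)*((-99 + 72)/(202 - 30)) = (-75 - 397)*(-27/172) = -(-12744)/172 = -472*(-27/172) = 3186/43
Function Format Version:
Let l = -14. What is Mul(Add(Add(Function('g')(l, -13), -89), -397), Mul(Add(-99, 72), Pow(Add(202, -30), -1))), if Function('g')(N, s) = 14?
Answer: Rational(3186, 43) ≈ 74.093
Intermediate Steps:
Mul(Add(Add(Function('g')(l, -13), -89), -397), Mul(Add(-99, 72), Pow(Add(202, -30), -1))) = Mul(Add(Add(14, -89), -397), Mul(Add(-99, 72), Pow(Add(202, -30), -1))) = Mul(Add(-75, -397), Mul(-27, Pow(172, -1))) = Mul(-472, Mul(-27, Rational(1, 172))) = Mul(-472, Rational(-27, 172)) = Rational(3186, 43)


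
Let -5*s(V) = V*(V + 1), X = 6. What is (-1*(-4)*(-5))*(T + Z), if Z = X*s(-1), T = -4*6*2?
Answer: 960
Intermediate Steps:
T = -48 (T = -24*2 = -48)
s(V) = -V*(1 + V)/5 (s(V) = -V*(V + 1)/5 = -V*(1 + V)/5)
Z = 0 (Z = 6*(-⅕*(-1)*(1 - 1)) = 6*(-⅕*(-1)*0) = 6*0 = 0)
(-1*(-4)*(-5))*(T + Z) = (-1*(-4)*(-5))*(-48 + 0) = (4*(-5))*(-48) = -20*(-48) = 960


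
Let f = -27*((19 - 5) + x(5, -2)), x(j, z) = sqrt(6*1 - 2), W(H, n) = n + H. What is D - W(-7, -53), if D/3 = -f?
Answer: 1356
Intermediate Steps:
W(H, n) = H + n
x(j, z) = 2 (x(j, z) = sqrt(6 - 2) = sqrt(4) = 2)
f = -432 (f = -27*((19 - 5) + 2) = -27*(14 + 2) = -27*16 = -432)
D = 1296 (D = 3*(-1*(-432)) = 3*432 = 1296)
D - W(-7, -53) = 1296 - (-7 - 53) = 1296 - 1*(-60) = 1296 + 60 = 1356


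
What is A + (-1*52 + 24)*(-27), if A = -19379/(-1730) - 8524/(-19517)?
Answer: 25918860423/33764410 ≈ 767.64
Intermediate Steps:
A = 392966463/33764410 (A = -19379*(-1/1730) - 8524*(-1/19517) = 19379/1730 + 8524/19517 = 392966463/33764410 ≈ 11.638)
A + (-1*52 + 24)*(-27) = 392966463/33764410 + (-1*52 + 24)*(-27) = 392966463/33764410 + (-52 + 24)*(-27) = 392966463/33764410 - 28*(-27) = 392966463/33764410 + 756 = 25918860423/33764410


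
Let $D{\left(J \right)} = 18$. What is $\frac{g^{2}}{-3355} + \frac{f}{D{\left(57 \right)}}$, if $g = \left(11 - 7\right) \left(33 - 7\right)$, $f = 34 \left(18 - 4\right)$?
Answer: $\frac{701146}{30195} \approx 23.221$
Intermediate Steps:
$f = 476$ ($f = 34 \cdot 14 = 476$)
$g = 104$ ($g = 4 \cdot 26 = 104$)
$\frac{g^{2}}{-3355} + \frac{f}{D{\left(57 \right)}} = \frac{104^{2}}{-3355} + \frac{476}{18} = 10816 \left(- \frac{1}{3355}\right) + 476 \cdot \frac{1}{18} = - \frac{10816}{3355} + \frac{238}{9} = \frac{701146}{30195}$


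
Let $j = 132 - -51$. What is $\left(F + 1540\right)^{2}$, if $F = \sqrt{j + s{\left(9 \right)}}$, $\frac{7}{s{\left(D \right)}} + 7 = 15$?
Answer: $\frac{\left(6160 + \sqrt{2942}\right)^{2}}{16} \approx 2.4135 \cdot 10^{6}$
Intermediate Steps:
$j = 183$ ($j = 132 + 51 = 183$)
$s{\left(D \right)} = \frac{7}{8}$ ($s{\left(D \right)} = \frac{7}{-7 + 15} = \frac{7}{8}$)
$F = \frac{\sqrt{2942}}{4}$ ($F = \sqrt{183 + \frac{7}{8}} = \sqrt{\frac{1471}{8}} = \frac{\sqrt{2942}}{4} \approx 13.56$)
$\left(F + 1540\right)^{2} = \left(\frac{\sqrt{2942}}{4} + 1540\right)^{2} = \left(1540 + \frac{\sqrt{2942}}{4}\right)^{2}$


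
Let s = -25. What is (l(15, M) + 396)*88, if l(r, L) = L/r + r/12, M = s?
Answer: 104434/3 ≈ 34811.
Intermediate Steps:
M = -25
l(r, L) = r/12 + L/r (l(r, L) = L/r + r*(1/12) = L/r + r/12 = r/12 + L/r)
(l(15, M) + 396)*88 = (((1/12)*15 - 25/15) + 396)*88 = ((5/4 - 25*1/15) + 396)*88 = ((5/4 - 5/3) + 396)*88 = (-5/12 + 396)*88 = (4747/12)*88 = 104434/3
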